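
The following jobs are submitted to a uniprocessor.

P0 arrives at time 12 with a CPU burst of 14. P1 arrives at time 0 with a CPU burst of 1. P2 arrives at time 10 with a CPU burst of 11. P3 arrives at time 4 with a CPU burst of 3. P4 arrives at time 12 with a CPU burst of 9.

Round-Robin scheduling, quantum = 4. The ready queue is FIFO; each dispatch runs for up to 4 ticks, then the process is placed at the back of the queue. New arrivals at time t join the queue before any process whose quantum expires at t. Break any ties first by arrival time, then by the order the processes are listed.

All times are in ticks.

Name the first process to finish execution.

Timeline: | P1 0-1 | idle 1-4 | P3 4-7 | idle 7-10 | P2 10-14 | P0 14-18 | P4 18-22 | P2 22-26 | P0 26-30 | P4 30-34 | P2 34-37 | P0 37-41 | P4 41-42 | P0 42-44 |
Completion: P0=44  P1=1  P2=37  P3=7  P4=42
Turnaround (C−A): P0=32  P1=1  P2=27  P3=3  P4=30
Finish order: P1 → P3 → P2 → P4 → P0

P1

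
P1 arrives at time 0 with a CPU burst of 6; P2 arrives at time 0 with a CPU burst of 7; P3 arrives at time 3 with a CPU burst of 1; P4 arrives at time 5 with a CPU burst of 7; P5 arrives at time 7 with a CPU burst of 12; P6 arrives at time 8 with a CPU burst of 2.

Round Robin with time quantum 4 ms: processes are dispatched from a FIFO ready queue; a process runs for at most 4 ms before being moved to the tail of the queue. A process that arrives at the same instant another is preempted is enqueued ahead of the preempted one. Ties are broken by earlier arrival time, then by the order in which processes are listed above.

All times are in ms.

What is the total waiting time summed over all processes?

69

Schedule: | P1 0-4 | P2 4-8 | P3 8-9 | P1 9-11 | P4 11-15 | P5 15-19 | P6 19-21 | P2 21-24 | P4 24-27 | P5 27-35 |
Completion: P1=11  P2=24  P3=9  P4=27  P5=35  P6=21
Turnaround (C−A): P1=11  P2=24  P3=6  P4=22  P5=28  P6=13
Waiting = turnaround − burst: P1=5, P2=17, P3=5, P4=15, P5=16, P6=11
Total waiting = 5 + 17 + 5 + 15 + 16 + 11 = 69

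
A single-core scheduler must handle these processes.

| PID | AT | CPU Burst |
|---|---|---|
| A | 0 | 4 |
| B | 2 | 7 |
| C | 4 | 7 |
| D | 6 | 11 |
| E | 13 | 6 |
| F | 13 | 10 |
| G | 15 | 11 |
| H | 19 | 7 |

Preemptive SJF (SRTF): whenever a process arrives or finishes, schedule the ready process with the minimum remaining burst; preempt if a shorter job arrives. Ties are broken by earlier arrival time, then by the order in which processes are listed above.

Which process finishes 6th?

F

Gantt: | A 0-4 | B 4-11 | C 11-18 | E 18-24 | H 24-31 | F 31-41 | D 41-52 | G 52-63 |
Completion: A=4  B=11  C=18  D=52  E=24  F=41  G=63  H=31
Finish order: A → B → C → E → H → F → D → G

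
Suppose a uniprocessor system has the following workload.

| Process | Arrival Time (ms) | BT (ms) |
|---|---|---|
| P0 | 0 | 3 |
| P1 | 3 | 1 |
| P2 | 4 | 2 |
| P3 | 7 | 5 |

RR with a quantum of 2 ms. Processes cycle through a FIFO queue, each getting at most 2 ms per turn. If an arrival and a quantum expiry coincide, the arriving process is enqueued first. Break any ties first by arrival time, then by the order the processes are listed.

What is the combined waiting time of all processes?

Gantt: | P0 0-3 | P1 3-4 | P2 4-6 | idle 6-7 | P3 7-12 |
Completion: P0=3  P1=4  P2=6  P3=12
Turnaround (C−A): P0=3  P1=1  P2=2  P3=5
Waiting = turnaround − burst: P0=0, P1=0, P2=0, P3=0
Total waiting = 0 + 0 + 0 + 0 = 0

0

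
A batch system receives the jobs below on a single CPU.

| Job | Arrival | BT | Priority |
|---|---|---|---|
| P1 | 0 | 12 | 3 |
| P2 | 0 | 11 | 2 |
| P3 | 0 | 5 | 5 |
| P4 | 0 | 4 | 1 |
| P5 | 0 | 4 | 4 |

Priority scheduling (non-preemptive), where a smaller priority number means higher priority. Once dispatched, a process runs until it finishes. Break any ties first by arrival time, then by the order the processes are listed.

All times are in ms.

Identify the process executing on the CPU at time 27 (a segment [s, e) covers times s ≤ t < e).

P5

Schedule: | P4 0-4 | P2 4-15 | P1 15-27 | P5 27-31 | P3 31-36 |
Completion: P1=27  P2=15  P3=36  P4=4  P5=31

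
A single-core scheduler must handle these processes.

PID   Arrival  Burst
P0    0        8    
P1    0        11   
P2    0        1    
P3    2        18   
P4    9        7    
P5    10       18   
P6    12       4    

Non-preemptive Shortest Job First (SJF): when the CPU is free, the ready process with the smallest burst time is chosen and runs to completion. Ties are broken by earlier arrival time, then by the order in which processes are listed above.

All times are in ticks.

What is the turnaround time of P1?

Gantt: | P2 0-1 | P0 1-9 | P4 9-16 | P6 16-20 | P1 20-31 | P3 31-49 | P5 49-67 |
Completion: P0=9  P1=31  P2=1  P3=49  P4=16  P5=67  P6=20
Turnaround (C−A): P0=9  P1=31  P2=1  P3=47  P4=7  P5=57  P6=8
Turnaround(P1) = completion − arrival = 31 − 0 = 31

31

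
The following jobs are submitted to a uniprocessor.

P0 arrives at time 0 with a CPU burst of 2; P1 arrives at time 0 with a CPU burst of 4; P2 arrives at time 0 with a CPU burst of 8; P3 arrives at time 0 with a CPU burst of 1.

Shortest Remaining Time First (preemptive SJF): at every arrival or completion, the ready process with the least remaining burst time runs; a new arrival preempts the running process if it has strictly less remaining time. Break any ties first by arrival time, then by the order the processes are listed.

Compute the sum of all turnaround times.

26

Gantt: | P3 0-1 | P0 1-3 | P1 3-7 | P2 7-15 |
Completion: P0=3  P1=7  P2=15  P3=1
Turnaround (C−A): P0=3  P1=7  P2=15  P3=1
Turnaround = completion − arrival: P0=3, P1=7, P2=15, P3=1
Total turnaround = 3 + 7 + 15 + 1 = 26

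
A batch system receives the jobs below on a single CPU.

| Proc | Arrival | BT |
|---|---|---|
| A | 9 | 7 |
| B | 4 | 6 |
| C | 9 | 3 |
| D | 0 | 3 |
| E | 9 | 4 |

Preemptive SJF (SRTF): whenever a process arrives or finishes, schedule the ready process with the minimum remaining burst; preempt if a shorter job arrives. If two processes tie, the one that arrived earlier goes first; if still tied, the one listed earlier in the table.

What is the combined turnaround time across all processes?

Gantt: | D 0-3 | idle 3-4 | B 4-10 | C 10-13 | E 13-17 | A 17-24 |
Completion: A=24  B=10  C=13  D=3  E=17
Turnaround = completion − arrival: A=15, B=6, C=4, D=3, E=8
Total turnaround = 15 + 6 + 4 + 3 + 8 = 36

36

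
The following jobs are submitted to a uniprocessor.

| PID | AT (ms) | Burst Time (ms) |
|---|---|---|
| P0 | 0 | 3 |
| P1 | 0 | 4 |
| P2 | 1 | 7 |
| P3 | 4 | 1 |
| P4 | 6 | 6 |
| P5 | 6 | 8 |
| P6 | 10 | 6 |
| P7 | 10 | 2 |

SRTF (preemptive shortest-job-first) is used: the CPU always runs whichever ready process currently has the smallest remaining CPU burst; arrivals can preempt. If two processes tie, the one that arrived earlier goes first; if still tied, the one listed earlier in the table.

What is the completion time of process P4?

16

Schedule: | P0 0-3 | P1 3-4 | P3 4-5 | P1 5-8 | P4 8-10 | P7 10-12 | P4 12-16 | P6 16-22 | P2 22-29 | P5 29-37 |
Completion: P0=3  P1=8  P2=29  P3=5  P4=16  P5=37  P6=22  P7=12
Turnaround (C−A): P0=3  P1=8  P2=28  P3=1  P4=10  P5=31  P6=12  P7=2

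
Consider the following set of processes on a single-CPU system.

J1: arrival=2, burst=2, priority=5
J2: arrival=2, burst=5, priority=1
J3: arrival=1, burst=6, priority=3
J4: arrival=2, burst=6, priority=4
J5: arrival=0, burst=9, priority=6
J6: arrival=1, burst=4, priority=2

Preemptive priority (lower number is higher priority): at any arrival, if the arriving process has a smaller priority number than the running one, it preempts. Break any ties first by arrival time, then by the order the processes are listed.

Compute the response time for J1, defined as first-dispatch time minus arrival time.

20

Timeline: | J5 0-1 | J6 1-2 | J2 2-7 | J6 7-10 | J3 10-16 | J4 16-22 | J1 22-24 | J5 24-32 |
Completion: J1=24  J2=7  J3=16  J4=22  J5=32  J6=10
Response(J1) = first start − arrival = 22 − 2 = 20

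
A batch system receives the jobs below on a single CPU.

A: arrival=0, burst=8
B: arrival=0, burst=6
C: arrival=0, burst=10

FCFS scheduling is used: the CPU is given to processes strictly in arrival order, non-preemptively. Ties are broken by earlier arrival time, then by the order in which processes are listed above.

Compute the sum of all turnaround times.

Schedule: | A 0-8 | B 8-14 | C 14-24 |
Completion: A=8  B=14  C=24
Turnaround (C−A): A=8  B=14  C=24
Turnaround = completion − arrival: A=8, B=14, C=24
Total turnaround = 8 + 14 + 24 = 46

46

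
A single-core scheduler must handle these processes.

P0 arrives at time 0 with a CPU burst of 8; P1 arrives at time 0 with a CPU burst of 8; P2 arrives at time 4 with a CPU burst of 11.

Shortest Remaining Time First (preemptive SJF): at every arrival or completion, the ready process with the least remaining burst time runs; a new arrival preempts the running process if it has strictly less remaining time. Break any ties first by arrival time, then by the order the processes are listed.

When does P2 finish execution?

27

Timeline: | P0 0-8 | P1 8-16 | P2 16-27 |
Completion: P0=8  P1=16  P2=27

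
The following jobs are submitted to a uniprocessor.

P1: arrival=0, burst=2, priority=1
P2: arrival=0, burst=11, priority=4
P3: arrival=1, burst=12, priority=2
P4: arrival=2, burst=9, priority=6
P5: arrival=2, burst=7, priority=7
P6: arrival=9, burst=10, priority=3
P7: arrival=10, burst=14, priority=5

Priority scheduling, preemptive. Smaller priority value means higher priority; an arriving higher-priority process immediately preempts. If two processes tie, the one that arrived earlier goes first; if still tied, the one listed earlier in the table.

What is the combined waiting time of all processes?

Schedule: | P1 0-2 | P3 2-14 | P6 14-24 | P2 24-35 | P7 35-49 | P4 49-58 | P5 58-65 |
Completion: P1=2  P2=35  P3=14  P4=58  P5=65  P6=24  P7=49
Turnaround (C−A): P1=2  P2=35  P3=13  P4=56  P5=63  P6=15  P7=39
Waiting = turnaround − burst: P1=0, P2=24, P3=1, P4=47, P5=56, P6=5, P7=25
Total waiting = 0 + 24 + 1 + 47 + 56 + 5 + 25 = 158

158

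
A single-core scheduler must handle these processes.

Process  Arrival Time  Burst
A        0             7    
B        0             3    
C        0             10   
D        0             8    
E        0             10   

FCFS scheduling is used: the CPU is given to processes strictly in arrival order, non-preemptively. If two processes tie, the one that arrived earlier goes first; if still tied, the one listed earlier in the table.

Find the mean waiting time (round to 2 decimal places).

Timeline: | A 0-7 | B 7-10 | C 10-20 | D 20-28 | E 28-38 |
Completion: A=7  B=10  C=20  D=28  E=38
Turnaround (C−A): A=7  B=10  C=20  D=28  E=38
Waiting times: A=0, B=7, C=10, D=20, E=28
Average waiting = (0+7+10+20+28) / 5 = 65/5 = 13.00

13.00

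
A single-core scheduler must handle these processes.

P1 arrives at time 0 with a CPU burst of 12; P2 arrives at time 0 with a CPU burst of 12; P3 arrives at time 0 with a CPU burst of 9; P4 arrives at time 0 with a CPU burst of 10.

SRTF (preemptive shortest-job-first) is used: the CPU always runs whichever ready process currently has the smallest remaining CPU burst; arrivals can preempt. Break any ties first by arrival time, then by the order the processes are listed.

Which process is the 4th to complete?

P2

Schedule: | P3 0-9 | P4 9-19 | P1 19-31 | P2 31-43 |
Completion: P1=31  P2=43  P3=9  P4=19
Finish order: P3 → P4 → P1 → P2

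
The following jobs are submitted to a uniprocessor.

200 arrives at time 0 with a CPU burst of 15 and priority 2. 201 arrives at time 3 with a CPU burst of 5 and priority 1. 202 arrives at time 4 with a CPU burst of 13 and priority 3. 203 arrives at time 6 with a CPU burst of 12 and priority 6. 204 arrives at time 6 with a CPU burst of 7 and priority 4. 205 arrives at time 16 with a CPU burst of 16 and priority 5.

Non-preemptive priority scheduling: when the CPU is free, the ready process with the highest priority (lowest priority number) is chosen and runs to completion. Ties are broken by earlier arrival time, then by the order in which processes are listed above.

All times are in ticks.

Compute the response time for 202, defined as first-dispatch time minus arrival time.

16

Timeline: | 200 0-15 | 201 15-20 | 202 20-33 | 204 33-40 | 205 40-56 | 203 56-68 |
Completion: 200=15  201=20  202=33  203=68  204=40  205=56
Response(202) = first start − arrival = 20 − 4 = 16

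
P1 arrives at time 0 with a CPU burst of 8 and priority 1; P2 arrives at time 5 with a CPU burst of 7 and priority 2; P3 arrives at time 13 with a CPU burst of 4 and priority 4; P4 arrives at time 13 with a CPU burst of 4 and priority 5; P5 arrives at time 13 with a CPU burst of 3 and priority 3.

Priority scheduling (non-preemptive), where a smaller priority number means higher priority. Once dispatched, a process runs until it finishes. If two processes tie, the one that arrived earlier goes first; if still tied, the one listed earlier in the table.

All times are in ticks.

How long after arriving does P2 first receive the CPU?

Timeline: | P1 0-8 | P2 8-15 | P5 15-18 | P3 18-22 | P4 22-26 |
Completion: P1=8  P2=15  P3=22  P4=26  P5=18
Response(P2) = first start − arrival = 8 − 5 = 3

3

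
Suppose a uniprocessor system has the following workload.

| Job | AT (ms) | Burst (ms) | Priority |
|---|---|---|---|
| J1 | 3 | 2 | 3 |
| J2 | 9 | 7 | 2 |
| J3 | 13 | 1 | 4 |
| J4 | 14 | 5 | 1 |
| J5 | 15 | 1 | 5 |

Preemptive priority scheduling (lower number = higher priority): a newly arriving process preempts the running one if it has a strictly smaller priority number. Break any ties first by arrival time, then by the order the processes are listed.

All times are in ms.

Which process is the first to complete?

J1

Gantt: | idle 0-3 | J1 3-5 | idle 5-9 | J2 9-14 | J4 14-19 | J2 19-21 | J3 21-22 | J5 22-23 |
Completion: J1=5  J2=21  J3=22  J4=19  J5=23
Finish order: J1 → J4 → J2 → J3 → J5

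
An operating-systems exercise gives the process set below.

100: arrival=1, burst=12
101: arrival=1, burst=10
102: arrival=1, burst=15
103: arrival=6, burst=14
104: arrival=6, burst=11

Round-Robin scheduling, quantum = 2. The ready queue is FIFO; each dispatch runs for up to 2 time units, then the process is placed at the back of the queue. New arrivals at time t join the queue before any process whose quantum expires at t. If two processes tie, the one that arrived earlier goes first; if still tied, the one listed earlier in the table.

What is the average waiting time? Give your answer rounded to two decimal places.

39.20

Timeline: | idle 0-1 | 100 1-3 | 101 3-5 | 102 5-7 | 100 7-9 | 101 9-11 | 103 11-13 | 104 13-15 | 102 15-17 | 100 17-19 | 101 19-21 | 103 21-23 | 104 23-25 | 102 25-27 | 100 27-29 | 101 29-31 | 103 31-33 | 104 33-35 | 102 35-37 | 100 37-39 | 101 39-41 | 103 41-43 | 104 43-45 | 102 45-47 | 100 47-49 | 103 49-51 | 104 51-53 | 102 53-55 | 103 55-57 | 104 57-58 | 102 58-60 | 103 60-62 | 102 62-63 |
Completion: 100=49  101=41  102=63  103=62  104=58
Turnaround (C−A): 100=48  101=40  102=62  103=56  104=52
Waiting times: 100=36, 101=30, 102=47, 103=42, 104=41
Average waiting = (36+30+47+42+41) / 5 = 196/5 = 39.20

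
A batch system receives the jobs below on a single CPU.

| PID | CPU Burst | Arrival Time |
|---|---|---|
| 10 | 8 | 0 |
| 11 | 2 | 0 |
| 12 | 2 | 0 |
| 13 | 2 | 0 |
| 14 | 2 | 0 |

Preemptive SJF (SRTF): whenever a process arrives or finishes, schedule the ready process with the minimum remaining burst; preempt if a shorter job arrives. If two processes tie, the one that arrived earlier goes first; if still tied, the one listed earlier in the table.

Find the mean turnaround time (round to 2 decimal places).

Gantt: | 11 0-2 | 12 2-4 | 13 4-6 | 14 6-8 | 10 8-16 |
Completion: 10=16  11=2  12=4  13=6  14=8
Turnaround times: 10=16, 11=2, 12=4, 13=6, 14=8
Average turnaround = (16+2+4+6+8) / 5 = 36/5 = 7.20

7.20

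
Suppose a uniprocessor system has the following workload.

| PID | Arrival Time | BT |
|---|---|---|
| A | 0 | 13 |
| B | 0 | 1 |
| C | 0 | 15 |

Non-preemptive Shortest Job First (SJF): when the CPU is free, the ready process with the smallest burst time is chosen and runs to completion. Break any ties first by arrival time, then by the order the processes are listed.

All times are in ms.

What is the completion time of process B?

1

Timeline: | B 0-1 | A 1-14 | C 14-29 |
Completion: A=14  B=1  C=29
Turnaround (C−A): A=14  B=1  C=29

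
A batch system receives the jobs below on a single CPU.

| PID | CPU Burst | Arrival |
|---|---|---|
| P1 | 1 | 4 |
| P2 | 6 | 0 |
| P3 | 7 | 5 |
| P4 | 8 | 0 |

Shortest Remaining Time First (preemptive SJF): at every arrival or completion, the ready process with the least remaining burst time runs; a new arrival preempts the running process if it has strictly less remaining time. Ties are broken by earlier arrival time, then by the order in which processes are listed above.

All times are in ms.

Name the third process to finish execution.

Timeline: | P2 0-4 | P1 4-5 | P2 5-7 | P3 7-14 | P4 14-22 |
Completion: P1=5  P2=7  P3=14  P4=22
Finish order: P1 → P2 → P3 → P4

P3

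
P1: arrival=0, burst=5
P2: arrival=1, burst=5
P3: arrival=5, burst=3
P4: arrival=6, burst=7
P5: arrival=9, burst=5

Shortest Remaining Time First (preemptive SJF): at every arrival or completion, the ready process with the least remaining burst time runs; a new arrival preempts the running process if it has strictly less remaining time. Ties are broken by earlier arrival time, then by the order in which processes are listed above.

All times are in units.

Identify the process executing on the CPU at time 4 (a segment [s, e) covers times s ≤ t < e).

P1

Gantt: | P1 0-5 | P3 5-8 | P2 8-13 | P5 13-18 | P4 18-25 |
Completion: P1=5  P2=13  P3=8  P4=25  P5=18
Turnaround (C−A): P1=5  P2=12  P3=3  P4=19  P5=9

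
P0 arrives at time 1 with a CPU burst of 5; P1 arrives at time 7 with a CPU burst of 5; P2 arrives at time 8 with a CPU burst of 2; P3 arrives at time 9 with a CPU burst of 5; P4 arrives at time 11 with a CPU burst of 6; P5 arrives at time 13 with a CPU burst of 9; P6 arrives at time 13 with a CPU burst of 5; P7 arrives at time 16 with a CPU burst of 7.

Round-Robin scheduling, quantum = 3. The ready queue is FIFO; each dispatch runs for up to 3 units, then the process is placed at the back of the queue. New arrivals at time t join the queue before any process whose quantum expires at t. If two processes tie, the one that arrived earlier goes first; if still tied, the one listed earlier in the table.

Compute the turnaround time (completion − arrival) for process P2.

4

Timeline: | idle 0-1 | P0 1-6 | idle 6-7 | P1 7-10 | P2 10-12 | P3 12-15 | P1 15-17 | P4 17-20 | P5 20-23 | P6 23-26 | P3 26-28 | P7 28-31 | P4 31-34 | P5 34-37 | P6 37-39 | P7 39-42 | P5 42-45 | P7 45-46 |
Completion: P0=6  P1=17  P2=12  P3=28  P4=34  P5=45  P6=39  P7=46
Turnaround (C−A): P0=5  P1=10  P2=4  P3=19  P4=23  P5=32  P6=26  P7=30
Turnaround(P2) = completion − arrival = 12 − 8 = 4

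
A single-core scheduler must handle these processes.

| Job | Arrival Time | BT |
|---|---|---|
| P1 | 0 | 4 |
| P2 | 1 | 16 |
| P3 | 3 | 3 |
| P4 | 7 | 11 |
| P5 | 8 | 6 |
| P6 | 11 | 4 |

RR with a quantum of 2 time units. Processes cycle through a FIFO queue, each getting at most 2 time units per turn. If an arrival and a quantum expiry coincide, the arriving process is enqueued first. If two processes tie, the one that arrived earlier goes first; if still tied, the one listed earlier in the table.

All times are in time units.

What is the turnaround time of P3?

12

Timeline: | P1 0-2 | P2 2-4 | P1 4-6 | P3 6-8 | P2 8-10 | P4 10-12 | P5 12-14 | P3 14-15 | P2 15-17 | P6 17-19 | P4 19-21 | P5 21-23 | P2 23-25 | P6 25-27 | P4 27-29 | P5 29-31 | P2 31-33 | P4 33-35 | P2 35-37 | P4 37-39 | P2 39-41 | P4 41-42 | P2 42-44 |
Completion: P1=6  P2=44  P3=15  P4=42  P5=31  P6=27
Turnaround (C−A): P1=6  P2=43  P3=12  P4=35  P5=23  P6=16
Turnaround(P3) = completion − arrival = 15 − 3 = 12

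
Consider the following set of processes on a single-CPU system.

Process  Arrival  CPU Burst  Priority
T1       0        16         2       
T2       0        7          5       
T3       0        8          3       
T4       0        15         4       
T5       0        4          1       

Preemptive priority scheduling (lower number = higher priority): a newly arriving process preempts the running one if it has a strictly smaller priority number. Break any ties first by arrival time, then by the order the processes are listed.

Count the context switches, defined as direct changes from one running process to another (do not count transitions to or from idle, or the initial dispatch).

Gantt: | T5 0-4 | T1 4-20 | T3 20-28 | T4 28-43 | T2 43-50 |
Completion: T1=20  T2=50  T3=28  T4=43  T5=4

4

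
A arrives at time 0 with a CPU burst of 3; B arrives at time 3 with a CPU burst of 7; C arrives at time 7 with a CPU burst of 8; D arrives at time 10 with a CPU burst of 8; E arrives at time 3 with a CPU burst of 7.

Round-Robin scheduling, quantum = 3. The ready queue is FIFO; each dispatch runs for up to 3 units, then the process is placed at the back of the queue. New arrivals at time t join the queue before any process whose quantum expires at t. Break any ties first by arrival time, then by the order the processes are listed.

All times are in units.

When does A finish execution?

3

Timeline: | A 0-3 | B 3-6 | E 6-9 | B 9-12 | C 12-15 | E 15-18 | D 18-21 | B 21-22 | C 22-25 | E 25-26 | D 26-29 | C 29-31 | D 31-33 |
Completion: A=3  B=22  C=31  D=33  E=26
Turnaround (C−A): A=3  B=19  C=24  D=23  E=23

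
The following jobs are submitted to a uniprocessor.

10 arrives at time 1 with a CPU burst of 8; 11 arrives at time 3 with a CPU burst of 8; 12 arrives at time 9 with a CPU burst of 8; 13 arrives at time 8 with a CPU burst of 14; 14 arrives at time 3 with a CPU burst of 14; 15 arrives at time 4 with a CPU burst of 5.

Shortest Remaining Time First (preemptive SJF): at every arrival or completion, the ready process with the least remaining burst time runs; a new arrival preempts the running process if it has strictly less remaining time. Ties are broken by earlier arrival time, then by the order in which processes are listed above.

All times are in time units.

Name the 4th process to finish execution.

12

Schedule: | idle 0-1 | 10 1-9 | 15 9-14 | 11 14-22 | 12 22-30 | 14 30-44 | 13 44-58 |
Completion: 10=9  11=22  12=30  13=58  14=44  15=14
Turnaround (C−A): 10=8  11=19  12=21  13=50  14=41  15=10
Finish order: 10 → 15 → 11 → 12 → 14 → 13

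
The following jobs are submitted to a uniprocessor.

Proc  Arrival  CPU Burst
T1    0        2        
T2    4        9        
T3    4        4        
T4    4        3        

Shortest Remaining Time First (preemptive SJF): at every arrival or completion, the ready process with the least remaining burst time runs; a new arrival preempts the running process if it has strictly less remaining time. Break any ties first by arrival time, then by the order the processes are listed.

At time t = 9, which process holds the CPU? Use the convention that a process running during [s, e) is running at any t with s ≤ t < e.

Schedule: | T1 0-2 | idle 2-4 | T4 4-7 | T3 7-11 | T2 11-20 |
Completion: T1=2  T2=20  T3=11  T4=7
Turnaround (C−A): T1=2  T2=16  T3=7  T4=3

T3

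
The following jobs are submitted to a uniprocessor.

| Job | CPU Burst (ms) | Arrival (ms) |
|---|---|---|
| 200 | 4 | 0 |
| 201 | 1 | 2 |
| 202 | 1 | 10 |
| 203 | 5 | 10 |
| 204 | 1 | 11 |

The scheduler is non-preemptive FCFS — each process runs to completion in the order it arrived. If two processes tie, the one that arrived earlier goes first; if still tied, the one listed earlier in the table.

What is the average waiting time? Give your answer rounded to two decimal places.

Gantt: | 200 0-4 | 201 4-5 | idle 5-10 | 202 10-11 | 203 11-16 | 204 16-17 |
Completion: 200=4  201=5  202=11  203=16  204=17
Turnaround (C−A): 200=4  201=3  202=1  203=6  204=6
Waiting times: 200=0, 201=2, 202=0, 203=1, 204=5
Average waiting = (0+2+0+1+5) / 5 = 8/5 = 1.60

1.60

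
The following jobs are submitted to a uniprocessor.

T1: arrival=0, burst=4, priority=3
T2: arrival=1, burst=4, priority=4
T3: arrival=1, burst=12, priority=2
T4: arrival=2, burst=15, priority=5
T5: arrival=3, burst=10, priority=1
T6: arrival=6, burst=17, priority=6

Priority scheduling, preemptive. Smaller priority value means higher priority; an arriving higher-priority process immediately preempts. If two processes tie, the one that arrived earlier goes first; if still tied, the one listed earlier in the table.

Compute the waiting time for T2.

Timeline: | T1 0-1 | T3 1-3 | T5 3-13 | T3 13-23 | T1 23-26 | T2 26-30 | T4 30-45 | T6 45-62 |
Completion: T1=26  T2=30  T3=23  T4=45  T5=13  T6=62
Waiting(T2) = turnaround − burst = 29 − 4 = 25

25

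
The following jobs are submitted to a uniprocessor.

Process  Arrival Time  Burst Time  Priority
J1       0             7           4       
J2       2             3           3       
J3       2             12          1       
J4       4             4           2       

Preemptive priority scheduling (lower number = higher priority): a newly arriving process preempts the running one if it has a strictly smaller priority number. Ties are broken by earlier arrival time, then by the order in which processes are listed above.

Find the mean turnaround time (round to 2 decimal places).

17.75

Gantt: | J1 0-2 | J3 2-14 | J4 14-18 | J2 18-21 | J1 21-26 |
Completion: J1=26  J2=21  J3=14  J4=18
Turnaround times: J1=26, J2=19, J3=12, J4=14
Average turnaround = (26+19+12+14) / 4 = 71/4 = 17.75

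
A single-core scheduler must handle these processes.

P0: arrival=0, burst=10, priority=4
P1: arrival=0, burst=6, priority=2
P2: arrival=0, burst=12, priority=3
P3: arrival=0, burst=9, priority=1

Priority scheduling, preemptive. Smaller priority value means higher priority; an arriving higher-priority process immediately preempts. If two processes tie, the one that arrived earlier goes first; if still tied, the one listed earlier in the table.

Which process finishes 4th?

P0

Gantt: | P3 0-9 | P1 9-15 | P2 15-27 | P0 27-37 |
Completion: P0=37  P1=15  P2=27  P3=9
Finish order: P3 → P1 → P2 → P0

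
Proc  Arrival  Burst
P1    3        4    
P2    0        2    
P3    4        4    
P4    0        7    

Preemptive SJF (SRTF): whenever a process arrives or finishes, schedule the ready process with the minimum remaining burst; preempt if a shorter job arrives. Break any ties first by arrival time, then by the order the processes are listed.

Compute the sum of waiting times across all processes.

13

Schedule: | P2 0-2 | P4 2-3 | P1 3-7 | P3 7-11 | P4 11-17 |
Completion: P1=7  P2=2  P3=11  P4=17
Waiting = turnaround − burst: P1=0, P2=0, P3=3, P4=10
Total waiting = 0 + 0 + 3 + 10 = 13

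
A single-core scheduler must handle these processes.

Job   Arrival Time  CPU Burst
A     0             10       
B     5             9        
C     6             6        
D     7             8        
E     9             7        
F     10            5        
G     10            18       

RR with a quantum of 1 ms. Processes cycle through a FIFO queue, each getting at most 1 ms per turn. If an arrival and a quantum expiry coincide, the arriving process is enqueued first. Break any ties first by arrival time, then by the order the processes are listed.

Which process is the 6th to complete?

D

Schedule: | A 0-5 | B 5-6 | A 6-7 | C 7-8 | B 8-9 | D 9-10 | A 10-11 | C 11-12 | E 12-13 | B 13-14 | F 14-15 | G 15-16 | D 16-17 | A 17-18 | C 18-19 | E 19-20 | B 20-21 | F 21-22 | G 22-23 | D 23-24 | A 24-25 | C 25-26 | E 26-27 | B 27-28 | F 28-29 | G 29-30 | D 30-31 | A 31-32 | C 32-33 | E 33-34 | B 34-35 | F 35-36 | G 36-37 | D 37-38 | C 38-39 | E 39-40 | B 40-41 | F 41-42 | G 42-43 | D 43-44 | E 44-45 | B 45-46 | G 46-47 | D 47-48 | E 48-49 | B 49-50 | G 50-51 | D 51-52 | G 52-63 |
Completion: A=32  B=50  C=39  D=52  E=49  F=42  G=63
Finish order: A → C → F → E → B → D → G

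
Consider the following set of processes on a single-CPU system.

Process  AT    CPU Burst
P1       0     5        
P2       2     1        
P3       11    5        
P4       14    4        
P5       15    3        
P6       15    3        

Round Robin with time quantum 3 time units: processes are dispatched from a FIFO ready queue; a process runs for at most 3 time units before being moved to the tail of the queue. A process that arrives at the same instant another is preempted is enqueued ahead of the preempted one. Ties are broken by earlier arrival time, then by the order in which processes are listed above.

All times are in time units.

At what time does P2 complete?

4

Timeline: | P1 0-3 | P2 3-4 | P1 4-6 | idle 6-11 | P3 11-14 | P4 14-17 | P3 17-19 | P5 19-22 | P6 22-25 | P4 25-26 |
Completion: P1=6  P2=4  P3=19  P4=26  P5=22  P6=25
Turnaround (C−A): P1=6  P2=2  P3=8  P4=12  P5=7  P6=10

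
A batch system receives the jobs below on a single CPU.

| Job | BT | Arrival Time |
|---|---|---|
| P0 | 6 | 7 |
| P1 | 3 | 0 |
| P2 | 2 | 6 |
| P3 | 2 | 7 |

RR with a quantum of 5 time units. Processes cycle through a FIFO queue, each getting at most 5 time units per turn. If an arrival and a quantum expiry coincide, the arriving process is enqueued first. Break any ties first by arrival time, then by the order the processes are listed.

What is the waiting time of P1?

0

Gantt: | P1 0-3 | idle 3-6 | P2 6-8 | P0 8-13 | P3 13-15 | P0 15-16 |
Completion: P0=16  P1=3  P2=8  P3=15
Turnaround (C−A): P0=9  P1=3  P2=2  P3=8
Waiting(P1) = turnaround − burst = 3 − 3 = 0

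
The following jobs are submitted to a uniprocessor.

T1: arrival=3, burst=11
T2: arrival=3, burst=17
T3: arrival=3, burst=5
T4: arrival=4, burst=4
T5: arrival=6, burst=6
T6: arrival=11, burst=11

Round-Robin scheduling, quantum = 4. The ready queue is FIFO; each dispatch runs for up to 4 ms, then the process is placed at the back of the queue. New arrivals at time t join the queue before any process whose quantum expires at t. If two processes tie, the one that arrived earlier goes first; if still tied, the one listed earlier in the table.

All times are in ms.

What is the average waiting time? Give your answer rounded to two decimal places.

Timeline: | idle 0-3 | T1 3-7 | T2 7-11 | T3 11-15 | T4 15-19 | T5 19-23 | T1 23-27 | T6 27-31 | T2 31-35 | T3 35-36 | T5 36-38 | T1 38-41 | T6 41-45 | T2 45-49 | T6 49-52 | T2 52-57 |
Completion: T1=41  T2=57  T3=36  T4=19  T5=38  T6=52
Turnaround (C−A): T1=38  T2=54  T3=33  T4=15  T5=32  T6=41
Waiting times: T1=27, T2=37, T3=28, T4=11, T5=26, T6=30
Average waiting = (27+37+28+11+26+30) / 6 = 159/6 = 26.50

26.50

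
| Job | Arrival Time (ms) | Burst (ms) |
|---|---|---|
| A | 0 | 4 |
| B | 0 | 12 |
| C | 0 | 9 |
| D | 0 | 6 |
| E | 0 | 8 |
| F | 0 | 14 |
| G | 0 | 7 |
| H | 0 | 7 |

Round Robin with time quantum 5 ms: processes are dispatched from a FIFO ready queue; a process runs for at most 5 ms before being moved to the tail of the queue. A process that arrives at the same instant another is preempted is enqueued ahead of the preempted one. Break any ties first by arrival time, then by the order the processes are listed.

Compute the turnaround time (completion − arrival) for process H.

Timeline: | A 0-4 | B 4-9 | C 9-14 | D 14-19 | E 19-24 | F 24-29 | G 29-34 | H 34-39 | B 39-44 | C 44-48 | D 48-49 | E 49-52 | F 52-57 | G 57-59 | H 59-61 | B 61-63 | F 63-67 |
Completion: A=4  B=63  C=48  D=49  E=52  F=67  G=59  H=61
Turnaround (C−A): A=4  B=63  C=48  D=49  E=52  F=67  G=59  H=61
Turnaround(H) = completion − arrival = 61 − 0 = 61

61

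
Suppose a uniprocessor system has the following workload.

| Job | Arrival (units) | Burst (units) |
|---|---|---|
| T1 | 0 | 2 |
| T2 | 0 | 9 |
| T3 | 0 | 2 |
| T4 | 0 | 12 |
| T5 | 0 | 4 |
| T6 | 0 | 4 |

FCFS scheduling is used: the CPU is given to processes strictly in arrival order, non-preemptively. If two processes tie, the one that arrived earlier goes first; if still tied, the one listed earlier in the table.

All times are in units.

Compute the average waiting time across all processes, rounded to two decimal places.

13.33

Schedule: | T1 0-2 | T2 2-11 | T3 11-13 | T4 13-25 | T5 25-29 | T6 29-33 |
Completion: T1=2  T2=11  T3=13  T4=25  T5=29  T6=33
Turnaround (C−A): T1=2  T2=11  T3=13  T4=25  T5=29  T6=33
Waiting times: T1=0, T2=2, T3=11, T4=13, T5=25, T6=29
Average waiting = (0+2+11+13+25+29) / 6 = 80/6 = 13.33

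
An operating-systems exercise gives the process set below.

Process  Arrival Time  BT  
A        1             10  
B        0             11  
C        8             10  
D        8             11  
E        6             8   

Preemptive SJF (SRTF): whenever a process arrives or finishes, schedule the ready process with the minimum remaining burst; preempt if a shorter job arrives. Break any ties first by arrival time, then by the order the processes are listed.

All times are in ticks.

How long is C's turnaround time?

Schedule: | B 0-11 | E 11-19 | A 19-29 | C 29-39 | D 39-50 |
Completion: A=29  B=11  C=39  D=50  E=19
Turnaround (C−A): A=28  B=11  C=31  D=42  E=13
Turnaround(C) = completion − arrival = 39 − 8 = 31

31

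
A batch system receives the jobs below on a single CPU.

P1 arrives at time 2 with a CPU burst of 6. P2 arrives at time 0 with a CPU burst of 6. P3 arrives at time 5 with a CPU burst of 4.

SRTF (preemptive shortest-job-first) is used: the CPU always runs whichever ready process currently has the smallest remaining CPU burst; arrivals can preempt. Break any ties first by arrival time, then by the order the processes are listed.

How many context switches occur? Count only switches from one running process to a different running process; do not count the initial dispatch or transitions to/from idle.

Timeline: | P2 0-6 | P3 6-10 | P1 10-16 |
Completion: P1=16  P2=6  P3=10
Turnaround (C−A): P1=14  P2=6  P3=5

2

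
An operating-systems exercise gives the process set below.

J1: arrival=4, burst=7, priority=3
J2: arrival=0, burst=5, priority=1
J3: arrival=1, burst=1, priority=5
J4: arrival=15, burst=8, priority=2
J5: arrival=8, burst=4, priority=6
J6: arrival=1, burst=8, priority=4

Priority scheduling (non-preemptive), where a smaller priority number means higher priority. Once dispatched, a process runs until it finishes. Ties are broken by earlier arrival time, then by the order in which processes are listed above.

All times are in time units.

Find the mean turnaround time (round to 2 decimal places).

Schedule: | J2 0-5 | J1 5-12 | J6 12-20 | J4 20-28 | J3 28-29 | J5 29-33 |
Completion: J1=12  J2=5  J3=29  J4=28  J5=33  J6=20
Turnaround times: J1=8, J2=5, J3=28, J4=13, J5=25, J6=19
Average turnaround = (8+5+28+13+25+19) / 6 = 98/6 = 16.33

16.33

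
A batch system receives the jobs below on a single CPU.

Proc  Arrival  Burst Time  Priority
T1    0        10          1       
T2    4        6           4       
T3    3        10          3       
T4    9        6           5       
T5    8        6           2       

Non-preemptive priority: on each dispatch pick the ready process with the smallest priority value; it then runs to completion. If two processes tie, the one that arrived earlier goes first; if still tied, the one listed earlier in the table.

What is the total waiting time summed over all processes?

Gantt: | T1 0-10 | T5 10-16 | T3 16-26 | T2 26-32 | T4 32-38 |
Completion: T1=10  T2=32  T3=26  T4=38  T5=16
Waiting = turnaround − burst: T1=0, T2=22, T3=13, T4=23, T5=2
Total waiting = 0 + 22 + 13 + 23 + 2 = 60

60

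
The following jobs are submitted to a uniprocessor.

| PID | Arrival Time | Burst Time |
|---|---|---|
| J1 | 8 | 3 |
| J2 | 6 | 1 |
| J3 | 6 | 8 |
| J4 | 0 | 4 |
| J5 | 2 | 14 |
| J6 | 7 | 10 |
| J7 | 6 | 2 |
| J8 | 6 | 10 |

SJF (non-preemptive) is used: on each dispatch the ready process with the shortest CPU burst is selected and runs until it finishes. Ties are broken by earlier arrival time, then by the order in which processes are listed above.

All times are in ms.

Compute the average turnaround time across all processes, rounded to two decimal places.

21.38

Timeline: | J4 0-4 | J5 4-18 | J2 18-19 | J7 19-21 | J1 21-24 | J3 24-32 | J8 32-42 | J6 42-52 |
Completion: J1=24  J2=19  J3=32  J4=4  J5=18  J6=52  J7=21  J8=42
Turnaround (C−A): J1=16  J2=13  J3=26  J4=4  J5=16  J6=45  J7=15  J8=36
Turnaround times: J1=16, J2=13, J3=26, J4=4, J5=16, J6=45, J7=15, J8=36
Average turnaround = (16+13+26+4+16+45+15+36) / 8 = 171/8 = 21.38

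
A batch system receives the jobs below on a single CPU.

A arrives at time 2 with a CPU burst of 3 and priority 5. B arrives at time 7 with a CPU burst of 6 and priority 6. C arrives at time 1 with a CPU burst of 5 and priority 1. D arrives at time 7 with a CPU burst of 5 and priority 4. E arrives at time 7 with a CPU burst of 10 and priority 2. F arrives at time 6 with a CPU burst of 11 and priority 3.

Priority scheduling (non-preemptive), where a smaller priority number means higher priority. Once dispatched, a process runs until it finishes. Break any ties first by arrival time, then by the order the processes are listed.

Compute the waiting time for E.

Gantt: | idle 0-1 | C 1-6 | F 6-17 | E 17-27 | D 27-32 | A 32-35 | B 35-41 |
Completion: A=35  B=41  C=6  D=32  E=27  F=17
Turnaround (C−A): A=33  B=34  C=5  D=25  E=20  F=11
Waiting(E) = turnaround − burst = 20 − 10 = 10

10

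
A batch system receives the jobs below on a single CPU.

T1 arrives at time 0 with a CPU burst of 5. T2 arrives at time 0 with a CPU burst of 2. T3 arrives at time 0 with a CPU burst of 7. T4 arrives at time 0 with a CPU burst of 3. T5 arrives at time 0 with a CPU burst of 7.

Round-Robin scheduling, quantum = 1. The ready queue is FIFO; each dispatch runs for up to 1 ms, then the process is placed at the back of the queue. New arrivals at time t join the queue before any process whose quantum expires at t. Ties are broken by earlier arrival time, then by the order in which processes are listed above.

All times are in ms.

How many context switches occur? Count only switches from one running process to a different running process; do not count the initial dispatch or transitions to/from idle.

Timeline: | T1 0-1 | T2 1-2 | T3 2-3 | T4 3-4 | T5 4-5 | T1 5-6 | T2 6-7 | T3 7-8 | T4 8-9 | T5 9-10 | T1 10-11 | T3 11-12 | T4 12-13 | T5 13-14 | T1 14-15 | T3 15-16 | T5 16-17 | T1 17-18 | T3 18-19 | T5 19-20 | T3 20-21 | T5 21-22 | T3 22-23 | T5 23-24 |
Completion: T1=18  T2=7  T3=23  T4=13  T5=24
Turnaround (C−A): T1=18  T2=7  T3=23  T4=13  T5=24

23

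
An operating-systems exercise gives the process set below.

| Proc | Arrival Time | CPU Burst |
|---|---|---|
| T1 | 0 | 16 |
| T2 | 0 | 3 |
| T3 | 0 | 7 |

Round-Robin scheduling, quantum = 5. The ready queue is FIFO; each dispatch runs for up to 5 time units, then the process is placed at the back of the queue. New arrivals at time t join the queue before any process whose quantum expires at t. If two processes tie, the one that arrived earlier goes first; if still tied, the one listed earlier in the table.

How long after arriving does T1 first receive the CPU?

Gantt: | T1 0-5 | T2 5-8 | T3 8-13 | T1 13-18 | T3 18-20 | T1 20-26 |
Completion: T1=26  T2=8  T3=20
Turnaround (C−A): T1=26  T2=8  T3=20
Response(T1) = first start − arrival = 0 − 0 = 0

0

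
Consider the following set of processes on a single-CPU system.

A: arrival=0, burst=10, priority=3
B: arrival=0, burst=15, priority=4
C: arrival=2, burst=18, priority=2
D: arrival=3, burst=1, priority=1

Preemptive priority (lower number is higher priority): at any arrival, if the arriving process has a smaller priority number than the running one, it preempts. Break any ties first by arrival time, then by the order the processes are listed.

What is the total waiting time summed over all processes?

Schedule: | A 0-2 | C 2-3 | D 3-4 | C 4-21 | A 21-29 | B 29-44 |
Completion: A=29  B=44  C=21  D=4
Turnaround (C−A): A=29  B=44  C=19  D=1
Waiting = turnaround − burst: A=19, B=29, C=1, D=0
Total waiting = 19 + 29 + 1 + 0 = 49

49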